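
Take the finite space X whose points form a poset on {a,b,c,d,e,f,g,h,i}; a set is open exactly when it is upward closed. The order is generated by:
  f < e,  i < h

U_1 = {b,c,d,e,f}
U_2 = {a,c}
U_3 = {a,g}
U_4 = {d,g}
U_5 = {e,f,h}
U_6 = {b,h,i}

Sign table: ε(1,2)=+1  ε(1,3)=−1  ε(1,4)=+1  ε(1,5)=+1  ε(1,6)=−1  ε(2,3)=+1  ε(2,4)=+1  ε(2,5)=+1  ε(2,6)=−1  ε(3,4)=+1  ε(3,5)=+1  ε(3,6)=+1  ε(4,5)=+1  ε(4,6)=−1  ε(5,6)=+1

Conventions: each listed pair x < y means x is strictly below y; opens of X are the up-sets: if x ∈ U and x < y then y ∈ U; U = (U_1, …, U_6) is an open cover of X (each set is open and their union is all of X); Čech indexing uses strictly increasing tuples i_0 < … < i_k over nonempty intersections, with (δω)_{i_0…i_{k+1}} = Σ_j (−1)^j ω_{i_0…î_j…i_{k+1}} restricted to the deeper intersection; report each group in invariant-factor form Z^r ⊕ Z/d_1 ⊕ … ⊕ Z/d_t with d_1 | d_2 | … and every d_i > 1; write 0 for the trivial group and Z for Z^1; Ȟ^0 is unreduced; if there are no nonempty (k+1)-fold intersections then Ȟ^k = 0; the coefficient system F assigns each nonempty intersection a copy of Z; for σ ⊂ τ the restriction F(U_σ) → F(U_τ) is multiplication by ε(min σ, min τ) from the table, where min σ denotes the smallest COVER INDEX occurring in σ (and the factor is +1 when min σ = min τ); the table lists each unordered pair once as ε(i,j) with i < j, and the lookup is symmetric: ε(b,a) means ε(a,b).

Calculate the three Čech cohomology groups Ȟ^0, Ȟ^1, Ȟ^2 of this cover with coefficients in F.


Ȟ^0 = 0, Ȟ^1 = Z ⊕ Z/2 and Ȟ^2 = 0

nonempty intersections:
  U12={c} U14={d} U15={e,f} U16={b} U23={a} U34={g} U56={h}
C dims 6,7; δ0: rk 6, SNF 1^5·2
Ȟ^0: (6−6)−0=0 ⇒ 0
Ȟ^1: (7−0)−6=1 plus torsion [2] ⇒ Z ⊕ Z/2
Ȟ^2: (0−0)−0=0 ⇒ 0


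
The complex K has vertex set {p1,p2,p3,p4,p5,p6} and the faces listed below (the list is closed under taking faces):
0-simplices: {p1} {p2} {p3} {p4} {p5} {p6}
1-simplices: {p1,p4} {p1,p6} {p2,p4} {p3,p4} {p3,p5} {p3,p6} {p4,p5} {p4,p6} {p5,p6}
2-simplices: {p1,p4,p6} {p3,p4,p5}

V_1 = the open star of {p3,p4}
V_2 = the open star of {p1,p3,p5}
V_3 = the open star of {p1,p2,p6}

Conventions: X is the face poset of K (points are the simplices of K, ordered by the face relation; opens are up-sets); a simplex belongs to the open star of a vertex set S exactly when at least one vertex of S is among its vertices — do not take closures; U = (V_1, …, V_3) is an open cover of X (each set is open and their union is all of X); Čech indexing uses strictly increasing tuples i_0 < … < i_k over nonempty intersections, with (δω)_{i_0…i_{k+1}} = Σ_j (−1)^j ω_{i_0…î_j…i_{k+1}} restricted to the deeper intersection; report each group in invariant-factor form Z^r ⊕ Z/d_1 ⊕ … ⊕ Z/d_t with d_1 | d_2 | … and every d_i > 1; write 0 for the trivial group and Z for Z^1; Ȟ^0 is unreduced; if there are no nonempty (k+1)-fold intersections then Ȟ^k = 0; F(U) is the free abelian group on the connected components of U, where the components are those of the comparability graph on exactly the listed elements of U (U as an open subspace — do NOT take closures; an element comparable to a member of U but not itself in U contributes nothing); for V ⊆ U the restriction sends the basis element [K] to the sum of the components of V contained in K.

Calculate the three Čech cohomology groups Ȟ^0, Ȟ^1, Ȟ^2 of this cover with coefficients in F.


nerve simplices:
  V1={{p3},{p4},{p1,p4},{p2,p4},{p3,p4},{p3,p5},{p3,p6},{p4,p5},{p4,p6},{p1,p4,p6},{p3,p4,p5}} V2={{p1},{p3},{p5},{p1,p4},{p1,p6},{p3,p4},{p3,p5},{p3,p6},{p4,p5},{p5,p6},{p1,p4,p6},{p3,p4,p5}} V3={{p1},{p2},{p6},{p1,p4},{p1,p6},{p2,p4},{p3,p6},{p4,p6},{p5,p6},{p1,p4,p6}}
  V12={{p3},{p1,p4},{p3,p4},{p3,p5},{p3,p6},{p4,p5},{p1,p4,p6},{p3,p4,p5}} V13={{p1,p4},{p2,p4},{p3,p6},{p4,p6},{p1,p4,p6}} V23={{p1},{p1,p4},{p1,p6},{p3,p6},{p5,p6},{p1,p4,p6}}
  V123={{p1,p4},{p3,p6},{p1,p4,p6}}
components per intersection:
  V1: {{p3},{p4},{p1,p4},{p2,p4},{p3,p4},{p3,p5},{p3,p6},{p4,p5},{p4,p6},{p1,p4,p6},{p3,p4,p5}}
  V2: {{p1},{p1,p4},{p1,p6},{p1,p4,p6}} {{p3},{p5},{p3,p4},{p3,p5},{p3,p6},{p4,p5},{p5,p6},{p3,p4,p5}}
  V3: {{p1},{p6},{p1,p4},{p1,p6},{p3,p6},{p4,p6},{p5,p6},{p1,p4,p6}} {{p2},{p2,p4}}
  V12: {{p3},{p3,p4},{p3,p5},{p3,p6},{p4,p5},{p3,p4,p5}} {{p1,p4},{p1,p4,p6}}
  V13: {{p1,p4},{p4,p6},{p1,p4,p6}} {{p2,p4}} {{p3,p6}}
  V23: {{p1},{p1,p4},{p1,p6},{p1,p4,p6}} {{p3,p6}} {{p5,p6}}
  V123: {{p1,p4},{p1,p4,p6}} {{p3,p6}}
C dims 5,8,2; δ0: rk 4, SNF 1^4; δ1: rk 2, SNF 1^2
degree 0: 5−4−0 = 1 → Ȟ^0 ≅ Z
degree 1: 8−2−4 = 2 → Ȟ^1 ≅ Z^2
degree 2: 2−0−2 = 0 → Ȟ^2 ≅ 0

Ȟ^0 ≅ Z, Ȟ^1 ≅ Z^2, Ȟ^2 ≅ 0


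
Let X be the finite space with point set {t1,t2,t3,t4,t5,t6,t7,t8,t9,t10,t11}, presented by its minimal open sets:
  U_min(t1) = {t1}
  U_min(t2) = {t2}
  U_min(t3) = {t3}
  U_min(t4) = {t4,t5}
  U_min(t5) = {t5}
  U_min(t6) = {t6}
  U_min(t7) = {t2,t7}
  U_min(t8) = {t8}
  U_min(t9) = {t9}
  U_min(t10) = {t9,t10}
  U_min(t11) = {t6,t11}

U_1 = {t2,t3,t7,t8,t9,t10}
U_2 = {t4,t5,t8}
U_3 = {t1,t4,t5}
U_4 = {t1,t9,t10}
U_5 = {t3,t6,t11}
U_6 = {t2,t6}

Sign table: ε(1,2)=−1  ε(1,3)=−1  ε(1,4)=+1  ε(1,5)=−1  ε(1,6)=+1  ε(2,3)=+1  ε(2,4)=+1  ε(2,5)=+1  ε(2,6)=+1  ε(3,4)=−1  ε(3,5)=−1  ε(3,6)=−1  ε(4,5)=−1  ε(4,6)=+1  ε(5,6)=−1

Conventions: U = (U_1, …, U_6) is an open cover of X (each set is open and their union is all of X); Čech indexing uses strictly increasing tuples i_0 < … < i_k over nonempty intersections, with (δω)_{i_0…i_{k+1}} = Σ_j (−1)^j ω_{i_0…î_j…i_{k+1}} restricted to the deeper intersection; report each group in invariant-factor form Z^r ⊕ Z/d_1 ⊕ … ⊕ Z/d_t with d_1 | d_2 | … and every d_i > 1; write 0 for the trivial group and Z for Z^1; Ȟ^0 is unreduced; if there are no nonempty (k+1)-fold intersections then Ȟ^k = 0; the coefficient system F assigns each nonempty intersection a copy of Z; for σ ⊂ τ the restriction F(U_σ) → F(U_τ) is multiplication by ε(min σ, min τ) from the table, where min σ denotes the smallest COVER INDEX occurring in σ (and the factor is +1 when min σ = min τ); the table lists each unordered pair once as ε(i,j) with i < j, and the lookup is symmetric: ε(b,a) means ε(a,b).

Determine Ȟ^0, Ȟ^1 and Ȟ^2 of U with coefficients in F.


Ȟ^0 = Z, Ȟ^1 = Z^2 and Ȟ^2 = 0

nonempty overlaps:
  U12={t8} U14={t9,t10} U15={t3} U16={t2} U23={t4,t5} U34={t1} U56={t6}
C dims 6,7; δ0: rk 5, SNF 1^5
degree 0: 6−5−0 = 1 → Ȟ^0 ≅ Z
degree 1: 7−0−5 = 2 → Ȟ^1 ≅ Z^2
degree 2: 0−0−0 = 0 → Ȟ^2 ≅ 0


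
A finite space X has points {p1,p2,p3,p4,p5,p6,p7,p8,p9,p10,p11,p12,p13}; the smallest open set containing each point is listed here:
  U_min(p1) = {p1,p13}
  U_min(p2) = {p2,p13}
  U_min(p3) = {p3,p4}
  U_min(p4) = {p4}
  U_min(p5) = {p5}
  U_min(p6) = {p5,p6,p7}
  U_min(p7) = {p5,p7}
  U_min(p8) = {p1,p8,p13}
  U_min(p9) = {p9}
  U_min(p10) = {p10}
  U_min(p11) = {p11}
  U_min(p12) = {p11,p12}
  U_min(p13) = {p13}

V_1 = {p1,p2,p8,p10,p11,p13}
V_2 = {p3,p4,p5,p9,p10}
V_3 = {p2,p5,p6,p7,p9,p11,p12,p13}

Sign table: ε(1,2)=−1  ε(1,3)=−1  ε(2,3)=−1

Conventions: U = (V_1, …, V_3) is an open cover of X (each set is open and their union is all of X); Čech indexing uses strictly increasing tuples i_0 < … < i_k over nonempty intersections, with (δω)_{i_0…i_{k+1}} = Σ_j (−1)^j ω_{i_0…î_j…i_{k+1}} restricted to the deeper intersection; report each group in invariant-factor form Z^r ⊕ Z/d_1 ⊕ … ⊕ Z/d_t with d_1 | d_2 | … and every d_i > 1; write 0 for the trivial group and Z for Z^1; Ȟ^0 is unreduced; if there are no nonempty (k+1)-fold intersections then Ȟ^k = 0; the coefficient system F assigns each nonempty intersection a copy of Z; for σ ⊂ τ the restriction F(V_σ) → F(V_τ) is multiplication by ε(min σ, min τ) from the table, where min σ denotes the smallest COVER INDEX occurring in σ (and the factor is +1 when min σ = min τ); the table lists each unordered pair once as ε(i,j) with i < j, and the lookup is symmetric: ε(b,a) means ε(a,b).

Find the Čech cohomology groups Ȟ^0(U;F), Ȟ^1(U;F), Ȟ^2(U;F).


Ȟ^0 ≅ 0, Ȟ^1 ≅ Z/2 and Ȟ^2 ≅ 0

nonempty intersections:
  V12={p10} V13={p2,p11,p13} V23={p5,p9}
C dims 3,3; δ0: rk 3, SNF 1^2·2
Ȟ^0: (3−3)−0=0 ⇒ 0
Ȟ^1: (3−0)−3=0 plus torsion [2] ⇒ Z/2
Ȟ^2: (0−0)−0=0 ⇒ 0


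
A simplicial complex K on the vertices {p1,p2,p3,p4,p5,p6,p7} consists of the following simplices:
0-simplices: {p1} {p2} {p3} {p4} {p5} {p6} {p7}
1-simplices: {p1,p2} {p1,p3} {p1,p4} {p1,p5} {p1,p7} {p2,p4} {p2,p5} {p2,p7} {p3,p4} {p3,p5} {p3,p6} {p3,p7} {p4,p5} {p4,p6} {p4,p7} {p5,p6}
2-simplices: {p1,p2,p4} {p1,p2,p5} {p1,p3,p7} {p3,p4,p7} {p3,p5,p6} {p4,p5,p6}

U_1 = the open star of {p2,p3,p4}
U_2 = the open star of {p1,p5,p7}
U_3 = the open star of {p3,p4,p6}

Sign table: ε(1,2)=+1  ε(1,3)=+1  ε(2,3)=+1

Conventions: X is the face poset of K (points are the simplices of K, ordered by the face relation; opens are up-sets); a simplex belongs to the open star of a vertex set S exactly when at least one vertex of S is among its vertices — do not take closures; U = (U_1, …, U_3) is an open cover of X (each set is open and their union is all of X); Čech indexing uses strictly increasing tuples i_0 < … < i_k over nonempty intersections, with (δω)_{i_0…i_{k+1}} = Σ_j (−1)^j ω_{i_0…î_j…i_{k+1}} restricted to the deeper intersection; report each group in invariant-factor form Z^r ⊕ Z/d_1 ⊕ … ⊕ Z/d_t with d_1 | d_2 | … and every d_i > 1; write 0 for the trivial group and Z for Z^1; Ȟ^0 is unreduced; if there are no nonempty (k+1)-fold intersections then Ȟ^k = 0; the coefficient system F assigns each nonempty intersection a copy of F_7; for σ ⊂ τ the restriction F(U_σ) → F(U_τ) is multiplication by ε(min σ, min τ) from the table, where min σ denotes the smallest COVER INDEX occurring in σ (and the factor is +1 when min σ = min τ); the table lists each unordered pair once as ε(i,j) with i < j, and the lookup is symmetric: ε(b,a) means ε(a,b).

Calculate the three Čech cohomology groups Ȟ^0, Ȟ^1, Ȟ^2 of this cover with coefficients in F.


nonempty intersections:
  U1={{p2},{p3},{p4},{p1,p2},{p1,p3},{p1,p4},{p2,p4},{p2,p5},{p2,p7},{p3,p4},{p3,p5},{p3,p6},{p3,p7},{p4,p5},{p4,p6},{p4,p7},{p1,p2,p4},{p1,p2,p5},{p1,p3,p7},{p3,p4,p7},{p3,p5,p6},{p4,p5,p6}} U2={{p1},{p5},{p7},{p1,p2},{p1,p3},{p1,p4},{p1,p5},{p1,p7},{p2,p5},{p2,p7},{p3,p5},{p3,p7},{p4,p5},{p4,p7},{p5,p6},{p1,p2,p4},{p1,p2,p5},{p1,p3,p7},{p3,p4,p7},{p3,p5,p6},{p4,p5,p6}} U3={{p3},{p4},{p6},{p1,p3},{p1,p4},{p2,p4},{p3,p4},{p3,p5},{p3,p6},{p3,p7},{p4,p5},{p4,p6},{p4,p7},{p5,p6},{p1,p2,p4},{p1,p3,p7},{p3,p4,p7},{p3,p5,p6},{p4,p5,p6}}
  U12={{p1,p2},{p1,p3},{p1,p4},{p2,p5},{p2,p7},{p3,p5},{p3,p7},{p4,p5},{p4,p7},{p1,p2,p4},{p1,p2,p5},{p1,p3,p7},{p3,p4,p7},{p3,p5,p6},{p4,p5,p6}} U13={{p3},{p4},{p1,p3},{p1,p4},{p2,p4},{p3,p4},{p3,p5},{p3,p6},{p3,p7},{p4,p5},{p4,p6},{p4,p7},{p1,p2,p4},{p1,p3,p7},{p3,p4,p7},{p3,p5,p6},{p4,p5,p6}} U23={{p1,p3},{p1,p4},{p3,p5},{p3,p7},{p4,p5},{p4,p7},{p5,p6},{p1,p2,p4},{p1,p3,p7},{p3,p4,p7},{p3,p5,p6},{p4,p5,p6}}
  U123={{p1,p3},{p1,p4},{p3,p5},{p3,p7},{p4,p5},{p4,p7},{p1,p2,p4},{p1,p3,p7},{p3,p4,p7},{p3,p5,p6},{p4,p5,p6}}
C dims 3,3,1; δ0: rk_F7 2; δ1: rk_F7 1
Ȟ^0: (3−2)−0=1 ⇒ Z/7
Ȟ^1: (3−1)−2=0 ⇒ 0
Ȟ^2: (1−0)−1=0 ⇒ 0

Ȟ^0 = Z/7,  Ȟ^1 = 0,  Ȟ^2 = 0


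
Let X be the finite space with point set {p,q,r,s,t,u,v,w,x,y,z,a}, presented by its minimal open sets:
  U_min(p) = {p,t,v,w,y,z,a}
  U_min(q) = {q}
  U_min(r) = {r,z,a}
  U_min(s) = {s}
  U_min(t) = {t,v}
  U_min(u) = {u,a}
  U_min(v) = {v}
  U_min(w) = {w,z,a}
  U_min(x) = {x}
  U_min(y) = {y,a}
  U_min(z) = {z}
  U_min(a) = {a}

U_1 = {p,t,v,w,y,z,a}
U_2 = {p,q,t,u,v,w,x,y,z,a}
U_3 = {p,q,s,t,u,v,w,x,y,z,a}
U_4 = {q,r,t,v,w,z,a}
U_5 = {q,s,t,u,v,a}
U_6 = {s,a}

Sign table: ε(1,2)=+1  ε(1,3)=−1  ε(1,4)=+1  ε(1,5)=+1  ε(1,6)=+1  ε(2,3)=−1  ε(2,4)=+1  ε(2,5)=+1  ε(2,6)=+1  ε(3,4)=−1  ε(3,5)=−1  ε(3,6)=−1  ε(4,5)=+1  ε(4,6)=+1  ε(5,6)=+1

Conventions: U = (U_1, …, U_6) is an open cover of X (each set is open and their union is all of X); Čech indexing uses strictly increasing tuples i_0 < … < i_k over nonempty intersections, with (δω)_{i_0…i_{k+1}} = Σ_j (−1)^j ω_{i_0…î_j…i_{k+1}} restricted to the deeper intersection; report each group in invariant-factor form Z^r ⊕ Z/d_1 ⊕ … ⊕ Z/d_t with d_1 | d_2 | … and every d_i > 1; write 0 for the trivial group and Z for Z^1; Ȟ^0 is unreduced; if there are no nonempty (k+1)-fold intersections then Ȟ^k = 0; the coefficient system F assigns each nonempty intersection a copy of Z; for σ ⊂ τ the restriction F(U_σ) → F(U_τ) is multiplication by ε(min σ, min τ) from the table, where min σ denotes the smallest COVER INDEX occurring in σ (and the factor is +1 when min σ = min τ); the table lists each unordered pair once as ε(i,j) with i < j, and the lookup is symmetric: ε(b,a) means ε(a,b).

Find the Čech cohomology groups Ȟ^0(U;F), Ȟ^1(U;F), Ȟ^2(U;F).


Ȟ^0 ≅ Z, Ȟ^1 ≅ 0 and Ȟ^2 ≅ 0

nonempty overlaps:
  U12={p,t,v,w,y,z,a} U13={p,t,v,w,y,z,a} U14={t,v,w,z,a} U15={t,v,a} U16={a} U23={p,q,t,u,v,w,x,y,z,a} U24={q,t,v,w,z,a} U25={q,t,u,v,a} U26={a} U34={q,t,v,w,z,a} U35={q,s,t,u,v,a} U36={s,a} U45={q,t,v,a} U46={a} U56={s,a}
  U123={p,t,v,w,y,z,a} U124={t,v,w,z,a} U125={t,v,a} U126={a} U134={t,v,w,z,a} U135={t,v,a} U136={a} U145={t,v,a} U146={a} U156={a} U234={q,t,v,w,z,a} U235={q,t,u,v,a} U236={a} U245={q,t,v,a} U246={a} U256={a} U345={q,t,v,a} U346={a} U356={s,a} U456={a}
  U1234={t,v,w,z,a} U1235={t,v,a} U1236={a} U1245={t,v,a} U1246={a} U1256={a} U1345={t,v,a} U1346={a} U1356={a} U1456={a} U2345={q,t,v,a} U2346={a} U2356={a} U2456={a} U3456={a}
  U12345={t,v,a} U12346={a} U12356={a} U12456={a} U13456={a} U23456={a}
  U123456={a}
C dims 6,15,20,15; δ0: rk 5, SNF 1^5; δ1: rk 10, SNF 1^10; δ2: rk 10, SNF 1^10
degree 0: 6−5−0 = 1 → Ȟ^0 ≅ Z
degree 1: 15−10−5 = 0 → Ȟ^1 ≅ 0
degree 2: 20−10−10 = 0 → Ȟ^2 ≅ 0


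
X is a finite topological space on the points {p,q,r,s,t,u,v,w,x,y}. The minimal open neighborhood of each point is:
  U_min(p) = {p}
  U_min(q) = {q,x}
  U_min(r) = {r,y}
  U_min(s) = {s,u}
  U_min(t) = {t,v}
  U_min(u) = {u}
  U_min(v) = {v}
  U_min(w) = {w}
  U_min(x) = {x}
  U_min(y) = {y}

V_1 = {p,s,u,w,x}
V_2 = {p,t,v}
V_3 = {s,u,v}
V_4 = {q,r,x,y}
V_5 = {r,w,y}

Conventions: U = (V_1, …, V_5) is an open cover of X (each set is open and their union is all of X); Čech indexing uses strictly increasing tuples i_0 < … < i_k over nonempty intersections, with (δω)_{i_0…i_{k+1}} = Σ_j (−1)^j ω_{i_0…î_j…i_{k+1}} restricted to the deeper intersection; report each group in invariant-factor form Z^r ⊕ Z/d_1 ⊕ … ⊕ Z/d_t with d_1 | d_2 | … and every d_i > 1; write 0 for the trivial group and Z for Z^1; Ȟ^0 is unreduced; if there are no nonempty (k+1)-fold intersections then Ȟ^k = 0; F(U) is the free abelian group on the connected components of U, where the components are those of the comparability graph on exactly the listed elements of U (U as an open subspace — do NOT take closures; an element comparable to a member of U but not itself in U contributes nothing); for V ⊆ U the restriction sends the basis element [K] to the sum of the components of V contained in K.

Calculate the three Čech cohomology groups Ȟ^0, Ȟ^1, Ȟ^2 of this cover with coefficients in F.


nonempty intersections:
  V12={p} V13={s,u} V14={x} V15={w} V23={v} V45={r,y}
components per intersection:
  V1: {p} {s,u} {w} {x}
  V2: {p} {t,v}
  V3: {s,u} {v}
  V4: {q,x} {r,y}
  V5: {r,y} {w}
  V12: {p}
  V13: {s,u}
  V14: {x}
  V15: {w}
  V23: {v}
  V45: {r,y}
C dims 12,6; δ0: rk 6, SNF 1^6
Ȟ^0: (12−6)−0=6 ⇒ Z^6
Ȟ^1: (6−0)−6=0 ⇒ 0
Ȟ^2: (0−0)−0=0 ⇒ 0

Ȟ^0 ≅ Z^6, Ȟ^1 ≅ 0, Ȟ^2 ≅ 0


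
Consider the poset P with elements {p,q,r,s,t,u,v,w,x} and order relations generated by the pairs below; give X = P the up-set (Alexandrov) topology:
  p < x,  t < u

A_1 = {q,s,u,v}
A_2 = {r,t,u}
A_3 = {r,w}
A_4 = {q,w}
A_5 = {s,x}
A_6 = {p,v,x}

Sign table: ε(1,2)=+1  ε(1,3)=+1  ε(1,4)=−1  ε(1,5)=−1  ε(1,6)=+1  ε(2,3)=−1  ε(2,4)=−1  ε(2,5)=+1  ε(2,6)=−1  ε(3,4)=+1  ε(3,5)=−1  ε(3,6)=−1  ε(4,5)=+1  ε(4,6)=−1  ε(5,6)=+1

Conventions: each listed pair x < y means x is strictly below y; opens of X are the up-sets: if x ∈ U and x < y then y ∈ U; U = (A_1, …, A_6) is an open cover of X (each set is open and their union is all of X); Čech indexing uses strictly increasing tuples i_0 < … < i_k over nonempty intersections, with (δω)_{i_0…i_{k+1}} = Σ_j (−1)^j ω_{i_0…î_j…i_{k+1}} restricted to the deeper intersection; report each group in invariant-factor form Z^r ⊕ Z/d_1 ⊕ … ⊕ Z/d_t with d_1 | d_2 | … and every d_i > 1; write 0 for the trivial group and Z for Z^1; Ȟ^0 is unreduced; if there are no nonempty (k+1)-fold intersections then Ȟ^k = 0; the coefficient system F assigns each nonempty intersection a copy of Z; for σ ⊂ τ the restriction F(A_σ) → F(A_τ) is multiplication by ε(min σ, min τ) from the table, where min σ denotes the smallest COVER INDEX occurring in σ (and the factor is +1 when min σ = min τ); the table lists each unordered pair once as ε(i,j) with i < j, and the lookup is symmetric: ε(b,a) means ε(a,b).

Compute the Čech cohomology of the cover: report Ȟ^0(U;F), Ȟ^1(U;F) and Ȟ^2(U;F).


nerve of the cover:
  A12={u} A14={q} A15={s} A16={v} A23={r} A34={w} A56={x}
C dims 6,7; δ0: rk 6, SNF 1^5·2
Ȟ^0 = (6 − 6) − 0 = 0, so Ȟ^0 ≅ 0
Ȟ^1 = (7 − 0) − 6 = 1 plus torsion [2], so Ȟ^1 ≅ Z ⊕ Z/2
Ȟ^2 = (0 − 0) − 0 = 0, so Ȟ^2 ≅ 0

Ȟ^0 ≅ 0, Ȟ^1 ≅ Z ⊕ Z/2, Ȟ^2 ≅ 0


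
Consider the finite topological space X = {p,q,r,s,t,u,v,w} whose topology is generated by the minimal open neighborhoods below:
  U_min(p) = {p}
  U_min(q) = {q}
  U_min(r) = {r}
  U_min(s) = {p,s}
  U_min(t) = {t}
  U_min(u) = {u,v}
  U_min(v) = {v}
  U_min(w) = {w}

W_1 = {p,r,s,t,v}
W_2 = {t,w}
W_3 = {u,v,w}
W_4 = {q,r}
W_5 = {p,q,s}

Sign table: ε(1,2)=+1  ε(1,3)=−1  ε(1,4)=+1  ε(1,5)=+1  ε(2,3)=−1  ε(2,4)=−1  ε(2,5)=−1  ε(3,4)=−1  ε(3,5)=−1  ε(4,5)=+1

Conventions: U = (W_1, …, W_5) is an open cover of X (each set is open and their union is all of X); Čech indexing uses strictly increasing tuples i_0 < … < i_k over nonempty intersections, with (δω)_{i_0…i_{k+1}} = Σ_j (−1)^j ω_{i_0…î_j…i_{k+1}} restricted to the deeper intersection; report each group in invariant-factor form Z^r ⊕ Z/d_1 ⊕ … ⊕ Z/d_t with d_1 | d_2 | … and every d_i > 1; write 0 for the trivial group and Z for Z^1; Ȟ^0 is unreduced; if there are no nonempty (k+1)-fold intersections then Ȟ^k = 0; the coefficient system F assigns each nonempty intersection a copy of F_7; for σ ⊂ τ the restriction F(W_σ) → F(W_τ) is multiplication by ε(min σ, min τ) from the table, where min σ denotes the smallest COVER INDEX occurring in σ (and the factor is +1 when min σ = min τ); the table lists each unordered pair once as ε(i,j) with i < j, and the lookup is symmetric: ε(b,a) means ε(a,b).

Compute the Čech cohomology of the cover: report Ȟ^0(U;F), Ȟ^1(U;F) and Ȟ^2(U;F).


Ȟ^0 ≅ Z/7, Ȟ^1 ≅ Z/7 ⊕ Z/7 and Ȟ^2 ≅ 0

intersection data:
  W12={t} W13={v} W14={r} W15={p,s} W23={w} W45={q}
C dims 5,6; δ0: rk_F7 4
Ȟ^0 = (5 − 4) − 0 = 1, so Ȟ^0 ≅ Z/7
Ȟ^1 = (6 − 0) − 4 = 2, so Ȟ^1 ≅ Z/7 ⊕ Z/7
Ȟ^2 = (0 − 0) − 0 = 0, so Ȟ^2 ≅ 0


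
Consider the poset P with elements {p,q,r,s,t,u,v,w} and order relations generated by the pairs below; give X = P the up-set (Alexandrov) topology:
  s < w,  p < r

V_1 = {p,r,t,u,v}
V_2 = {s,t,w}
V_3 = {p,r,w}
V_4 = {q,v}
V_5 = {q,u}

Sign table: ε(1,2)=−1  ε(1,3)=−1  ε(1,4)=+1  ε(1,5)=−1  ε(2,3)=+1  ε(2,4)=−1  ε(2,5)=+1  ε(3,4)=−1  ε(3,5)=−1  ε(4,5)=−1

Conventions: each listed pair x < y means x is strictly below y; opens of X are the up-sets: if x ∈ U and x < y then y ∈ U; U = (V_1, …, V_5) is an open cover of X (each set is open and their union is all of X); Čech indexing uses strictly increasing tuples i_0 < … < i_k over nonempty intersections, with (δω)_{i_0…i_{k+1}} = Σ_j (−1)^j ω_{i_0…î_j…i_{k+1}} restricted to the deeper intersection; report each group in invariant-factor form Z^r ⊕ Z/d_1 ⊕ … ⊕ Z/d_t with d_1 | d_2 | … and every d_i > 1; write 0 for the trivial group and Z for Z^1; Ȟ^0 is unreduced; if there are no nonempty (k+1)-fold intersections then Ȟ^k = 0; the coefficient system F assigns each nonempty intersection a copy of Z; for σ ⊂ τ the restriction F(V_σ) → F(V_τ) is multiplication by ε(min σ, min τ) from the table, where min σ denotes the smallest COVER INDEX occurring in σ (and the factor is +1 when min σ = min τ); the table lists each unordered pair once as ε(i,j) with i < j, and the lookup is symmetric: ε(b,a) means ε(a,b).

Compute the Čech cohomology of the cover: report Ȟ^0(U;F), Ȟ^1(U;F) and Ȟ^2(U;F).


nerve simplices:
  V12={t} V13={p,r} V14={v} V15={u} V23={w} V45={q}
C dims 5,6; δ0: rk 4, SNF 1^4
degree 0: 5−4−0 = 1 → Ȟ^0 ≅ Z
degree 1: 6−0−4 = 2 → Ȟ^1 ≅ Z^2
degree 2: 0−0−0 = 0 → Ȟ^2 ≅ 0

Ȟ^0(U;F) ≅ Z; Ȟ^1(U;F) ≅ Z^2; Ȟ^2(U;F) ≅ 0


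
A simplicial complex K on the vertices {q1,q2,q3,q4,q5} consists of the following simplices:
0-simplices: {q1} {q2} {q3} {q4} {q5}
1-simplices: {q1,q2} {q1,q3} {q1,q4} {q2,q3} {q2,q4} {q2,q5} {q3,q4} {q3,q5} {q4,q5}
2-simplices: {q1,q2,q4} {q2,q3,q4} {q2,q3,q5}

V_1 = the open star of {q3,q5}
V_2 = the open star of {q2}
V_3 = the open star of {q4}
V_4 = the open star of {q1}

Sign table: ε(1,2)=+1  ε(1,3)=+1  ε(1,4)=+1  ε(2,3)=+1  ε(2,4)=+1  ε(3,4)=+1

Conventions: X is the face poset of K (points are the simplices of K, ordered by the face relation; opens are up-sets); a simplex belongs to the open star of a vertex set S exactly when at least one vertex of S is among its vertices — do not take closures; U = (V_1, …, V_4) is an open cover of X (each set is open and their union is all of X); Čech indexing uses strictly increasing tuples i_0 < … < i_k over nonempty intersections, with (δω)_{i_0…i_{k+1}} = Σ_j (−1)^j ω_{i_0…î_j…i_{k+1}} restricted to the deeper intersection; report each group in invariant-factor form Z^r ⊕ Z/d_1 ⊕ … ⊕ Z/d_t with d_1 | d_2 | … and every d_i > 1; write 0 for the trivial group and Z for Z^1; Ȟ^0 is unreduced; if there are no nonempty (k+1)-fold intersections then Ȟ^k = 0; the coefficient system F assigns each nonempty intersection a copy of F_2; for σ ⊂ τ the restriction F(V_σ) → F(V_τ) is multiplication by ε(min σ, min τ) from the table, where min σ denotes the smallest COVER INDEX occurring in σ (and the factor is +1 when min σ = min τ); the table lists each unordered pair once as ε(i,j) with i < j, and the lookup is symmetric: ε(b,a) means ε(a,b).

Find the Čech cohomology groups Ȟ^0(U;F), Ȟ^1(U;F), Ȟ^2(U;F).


cover nerve:
  V1={{q3},{q5},{q1,q3},{q2,q3},{q2,q5},{q3,q4},{q3,q5},{q4,q5},{q2,q3,q4},{q2,q3,q5}} V2={{q2},{q1,q2},{q2,q3},{q2,q4},{q2,q5},{q1,q2,q4},{q2,q3,q4},{q2,q3,q5}} V3={{q4},{q1,q4},{q2,q4},{q3,q4},{q4,q5},{q1,q2,q4},{q2,q3,q4}} V4={{q1},{q1,q2},{q1,q3},{q1,q4},{q1,q2,q4}}
  V12={{q2,q3},{q2,q5},{q2,q3,q4},{q2,q3,q5}} V13={{q3,q4},{q4,q5},{q2,q3,q4}} V14={{q1,q3}} V23={{q2,q4},{q1,q2,q4},{q2,q3,q4}} V24={{q1,q2},{q1,q2,q4}} V34={{q1,q4},{q1,q2,q4}}
  V123={{q2,q3,q4}} V234={{q1,q2,q4}}
C dims 4,6,2; δ0: rk_F2 3; δ1: rk_F2 2
Ȟ^0: (4−3)−0=1 ⇒ Z/2
Ȟ^1: (6−2)−3=1 ⇒ Z/2
Ȟ^2: (2−0)−2=0 ⇒ 0

Ȟ^0 ≅ Z/2, Ȟ^1 ≅ Z/2 and Ȟ^2 ≅ 0


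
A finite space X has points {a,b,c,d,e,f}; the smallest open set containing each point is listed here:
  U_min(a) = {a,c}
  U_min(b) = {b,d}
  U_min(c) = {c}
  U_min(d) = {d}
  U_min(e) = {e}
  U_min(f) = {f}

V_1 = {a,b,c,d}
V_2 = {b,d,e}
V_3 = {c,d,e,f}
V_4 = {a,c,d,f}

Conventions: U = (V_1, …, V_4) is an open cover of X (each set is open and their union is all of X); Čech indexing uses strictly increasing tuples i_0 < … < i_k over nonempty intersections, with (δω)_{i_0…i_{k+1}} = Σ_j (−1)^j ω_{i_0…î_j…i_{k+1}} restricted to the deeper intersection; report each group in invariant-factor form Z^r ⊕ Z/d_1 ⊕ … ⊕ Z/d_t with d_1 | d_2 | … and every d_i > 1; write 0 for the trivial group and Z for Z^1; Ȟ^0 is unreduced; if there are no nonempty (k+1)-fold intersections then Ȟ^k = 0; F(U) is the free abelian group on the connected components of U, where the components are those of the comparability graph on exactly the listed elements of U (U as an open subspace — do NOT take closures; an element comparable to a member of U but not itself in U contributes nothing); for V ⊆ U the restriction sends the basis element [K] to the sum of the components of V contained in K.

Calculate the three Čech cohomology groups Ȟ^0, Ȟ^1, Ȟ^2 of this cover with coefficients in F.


Ȟ^0(U;F) ≅ Z^4; Ȟ^1(U;F) ≅ 0; Ȟ^2(U;F) ≅ 0

nerve of the cover:
  V12={b,d} V13={c,d} V14={a,c,d} V23={d,e} V24={d} V34={c,d,f}
  V123={d} V124={d} V134={c,d} V234={d}
  V1234={d}
components per intersection:
  V1: {a,c} {b,d}
  V2: {b,d} {e}
  V3: {c} {d} {e} {f}
  V4: {a,c} {d} {f}
  V12: {b,d}
  V13: {c} {d}
  V14: {a,c} {d}
  V23: {d} {e}
  V24: {d}
  V34: {c} {d} {f}
  V123: {d}
  V124: {d}
  V134: {c} {d}
  V234: {d}
  V1234: {d}
C dims 11,11,5,1; δ0: rk 7, SNF 1^7; δ1: rk 4, SNF 1^4; δ2: rk 1, SNF 1^1
Ȟ^0 = (11 − 7) − 0 = 4, so Ȟ^0 ≅ Z^4
Ȟ^1 = (11 − 4) − 7 = 0, so Ȟ^1 ≅ 0
Ȟ^2 = (5 − 1) − 4 = 0, so Ȟ^2 ≅ 0


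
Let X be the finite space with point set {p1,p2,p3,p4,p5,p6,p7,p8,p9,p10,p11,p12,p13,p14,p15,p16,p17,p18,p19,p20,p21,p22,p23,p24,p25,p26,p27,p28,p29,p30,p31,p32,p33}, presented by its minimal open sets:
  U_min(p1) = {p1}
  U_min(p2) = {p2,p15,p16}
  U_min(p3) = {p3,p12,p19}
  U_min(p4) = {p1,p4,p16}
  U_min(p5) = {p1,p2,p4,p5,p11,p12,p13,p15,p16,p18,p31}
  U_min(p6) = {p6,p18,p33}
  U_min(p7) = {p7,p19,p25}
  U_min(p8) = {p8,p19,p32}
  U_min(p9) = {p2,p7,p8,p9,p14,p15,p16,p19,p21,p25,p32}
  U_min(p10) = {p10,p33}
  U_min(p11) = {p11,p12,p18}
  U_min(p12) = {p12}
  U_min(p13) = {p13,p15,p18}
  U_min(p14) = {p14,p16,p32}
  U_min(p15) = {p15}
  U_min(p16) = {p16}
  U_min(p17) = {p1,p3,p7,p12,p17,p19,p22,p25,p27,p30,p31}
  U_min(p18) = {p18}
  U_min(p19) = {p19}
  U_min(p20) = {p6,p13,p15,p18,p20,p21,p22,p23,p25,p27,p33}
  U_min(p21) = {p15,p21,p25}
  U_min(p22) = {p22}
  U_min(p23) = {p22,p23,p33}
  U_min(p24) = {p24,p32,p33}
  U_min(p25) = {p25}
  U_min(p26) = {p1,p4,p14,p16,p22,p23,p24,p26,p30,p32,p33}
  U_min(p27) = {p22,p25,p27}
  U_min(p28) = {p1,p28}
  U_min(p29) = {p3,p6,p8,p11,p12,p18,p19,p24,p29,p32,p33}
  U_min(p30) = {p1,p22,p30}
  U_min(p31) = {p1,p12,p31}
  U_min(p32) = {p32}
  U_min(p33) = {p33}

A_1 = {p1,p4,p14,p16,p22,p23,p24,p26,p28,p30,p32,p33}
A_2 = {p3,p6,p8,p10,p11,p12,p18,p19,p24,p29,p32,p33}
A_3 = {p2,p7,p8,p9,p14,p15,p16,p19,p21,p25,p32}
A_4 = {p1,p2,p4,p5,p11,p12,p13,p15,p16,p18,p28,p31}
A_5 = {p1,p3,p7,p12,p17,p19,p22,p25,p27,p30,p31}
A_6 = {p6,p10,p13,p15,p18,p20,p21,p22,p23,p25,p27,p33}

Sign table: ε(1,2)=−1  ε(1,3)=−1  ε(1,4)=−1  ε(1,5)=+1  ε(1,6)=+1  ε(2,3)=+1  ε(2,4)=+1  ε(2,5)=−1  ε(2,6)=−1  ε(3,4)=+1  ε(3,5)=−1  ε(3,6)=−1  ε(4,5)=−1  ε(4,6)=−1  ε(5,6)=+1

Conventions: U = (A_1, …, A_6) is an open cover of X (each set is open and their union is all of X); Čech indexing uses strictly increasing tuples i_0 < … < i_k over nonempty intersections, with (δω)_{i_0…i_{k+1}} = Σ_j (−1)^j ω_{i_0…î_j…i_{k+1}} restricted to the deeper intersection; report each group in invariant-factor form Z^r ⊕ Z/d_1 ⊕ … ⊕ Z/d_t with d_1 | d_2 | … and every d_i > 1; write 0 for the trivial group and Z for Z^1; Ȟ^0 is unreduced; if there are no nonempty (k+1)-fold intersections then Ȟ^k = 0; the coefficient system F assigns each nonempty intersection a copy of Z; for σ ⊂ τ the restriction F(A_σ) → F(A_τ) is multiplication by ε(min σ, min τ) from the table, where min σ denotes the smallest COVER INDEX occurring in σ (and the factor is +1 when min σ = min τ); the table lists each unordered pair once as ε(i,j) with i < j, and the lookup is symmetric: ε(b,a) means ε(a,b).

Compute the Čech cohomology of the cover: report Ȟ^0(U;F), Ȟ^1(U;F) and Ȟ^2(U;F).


nerve of the cover:
  A12={p24,p32,p33} A13={p14,p16,p32} A14={p1,p4,p16,p28} A15={p1,p22,p30} A16={p22,p23,p33} A23={p8,p19,p32} A24={p11,p12,p18} A25={p3,p12,p19} A26={p6,p10,p18,p33} A34={p2,p15,p16} A35={p7,p19,p25} A36={p15,p21,p25} A45={p1,p12,p31} A46={p13,p15,p18} A56={p22,p25,p27}
  A123={p32} A126={p33} A134={p16} A145={p1} A156={p22} A235={p19} A245={p12} A246={p18} A346={p15} A356={p25}
C dims 6,15,10; δ0: rk 5, SNF 1^5; δ1: rk 10, SNF 1^9·2
Ȟ^0 = (6 − 5) − 0 = 1, so Ȟ^0 ≅ Z
Ȟ^1 = (15 − 10) − 5 = 0, so Ȟ^1 ≅ 0
Ȟ^2 = (10 − 0) − 10 = 0 plus torsion [2], so Ȟ^2 ≅ Z/2

Ȟ^0 = Z, Ȟ^1 = 0 and Ȟ^2 = Z/2


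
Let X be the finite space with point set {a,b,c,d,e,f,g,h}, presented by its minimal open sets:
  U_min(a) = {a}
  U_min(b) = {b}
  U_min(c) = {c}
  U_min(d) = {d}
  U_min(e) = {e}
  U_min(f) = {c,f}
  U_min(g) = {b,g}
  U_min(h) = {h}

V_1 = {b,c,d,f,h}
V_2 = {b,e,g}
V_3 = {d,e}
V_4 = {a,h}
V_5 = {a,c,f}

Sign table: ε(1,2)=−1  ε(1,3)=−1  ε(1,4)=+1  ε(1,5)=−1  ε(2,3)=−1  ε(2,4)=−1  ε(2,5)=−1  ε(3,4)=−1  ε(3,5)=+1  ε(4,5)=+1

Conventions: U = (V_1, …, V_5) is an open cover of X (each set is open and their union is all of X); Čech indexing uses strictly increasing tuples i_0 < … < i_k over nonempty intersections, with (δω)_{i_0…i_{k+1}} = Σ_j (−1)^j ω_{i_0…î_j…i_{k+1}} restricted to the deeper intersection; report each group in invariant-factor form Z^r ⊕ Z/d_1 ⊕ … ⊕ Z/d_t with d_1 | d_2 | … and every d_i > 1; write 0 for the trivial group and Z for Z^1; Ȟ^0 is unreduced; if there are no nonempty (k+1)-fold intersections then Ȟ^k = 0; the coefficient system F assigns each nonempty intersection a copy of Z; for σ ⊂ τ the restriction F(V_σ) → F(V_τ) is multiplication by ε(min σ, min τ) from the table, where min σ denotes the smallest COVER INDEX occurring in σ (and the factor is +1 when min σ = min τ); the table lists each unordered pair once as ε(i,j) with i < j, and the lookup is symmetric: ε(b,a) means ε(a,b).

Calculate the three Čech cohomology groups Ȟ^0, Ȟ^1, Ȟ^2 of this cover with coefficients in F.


nonempty overlaps:
  V12={b} V13={d} V14={h} V15={c,f} V23={e} V45={a}
C dims 5,6; δ0: rk 5, SNF 1^4·2
degree 0: 5−5−0 = 0 → Ȟ^0 ≅ 0
degree 1: 6−0−5 = 1 plus torsion [2] → Ȟ^1 ≅ Z ⊕ Z/2
degree 2: 0−0−0 = 0 → Ȟ^2 ≅ 0

Ȟ^0 = 0, Ȟ^1 = Z ⊕ Z/2, Ȟ^2 = 0


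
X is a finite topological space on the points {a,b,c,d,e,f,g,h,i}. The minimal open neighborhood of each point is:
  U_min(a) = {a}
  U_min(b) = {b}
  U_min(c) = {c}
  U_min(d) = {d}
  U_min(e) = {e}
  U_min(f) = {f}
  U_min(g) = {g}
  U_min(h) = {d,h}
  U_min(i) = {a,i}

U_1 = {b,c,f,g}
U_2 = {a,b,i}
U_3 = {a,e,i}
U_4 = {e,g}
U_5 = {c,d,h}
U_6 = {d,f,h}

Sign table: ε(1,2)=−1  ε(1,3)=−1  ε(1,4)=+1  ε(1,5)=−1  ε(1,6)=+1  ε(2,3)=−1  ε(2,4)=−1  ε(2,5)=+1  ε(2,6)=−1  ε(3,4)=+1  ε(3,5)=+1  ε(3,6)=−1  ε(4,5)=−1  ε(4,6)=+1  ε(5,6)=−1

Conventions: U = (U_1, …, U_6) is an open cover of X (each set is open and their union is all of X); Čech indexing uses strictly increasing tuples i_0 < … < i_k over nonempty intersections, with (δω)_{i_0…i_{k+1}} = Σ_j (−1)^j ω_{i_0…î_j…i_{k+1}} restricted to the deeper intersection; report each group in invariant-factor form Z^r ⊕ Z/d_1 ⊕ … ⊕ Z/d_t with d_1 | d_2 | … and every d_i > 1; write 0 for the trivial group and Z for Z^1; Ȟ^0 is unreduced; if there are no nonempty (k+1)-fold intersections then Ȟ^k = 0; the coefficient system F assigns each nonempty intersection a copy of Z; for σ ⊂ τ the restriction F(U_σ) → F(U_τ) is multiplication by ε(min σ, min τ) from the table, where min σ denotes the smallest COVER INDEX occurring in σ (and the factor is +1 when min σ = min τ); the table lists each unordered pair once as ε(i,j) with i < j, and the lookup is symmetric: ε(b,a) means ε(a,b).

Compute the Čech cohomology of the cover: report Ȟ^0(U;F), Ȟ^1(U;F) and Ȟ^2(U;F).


Ȟ^0 ≅ Z, Ȟ^1 ≅ Z^2 and Ȟ^2 ≅ 0

intersection data:
  U12={b} U14={g} U15={c} U16={f} U23={a,i} U34={e} U56={d,h}
C dims 6,7; δ0: rk 5, SNF 1^5
Ȟ^0 = (6 − 5) − 0 = 1, so Ȟ^0 ≅ Z
Ȟ^1 = (7 − 0) − 5 = 2, so Ȟ^1 ≅ Z^2
Ȟ^2 = (0 − 0) − 0 = 0, so Ȟ^2 ≅ 0


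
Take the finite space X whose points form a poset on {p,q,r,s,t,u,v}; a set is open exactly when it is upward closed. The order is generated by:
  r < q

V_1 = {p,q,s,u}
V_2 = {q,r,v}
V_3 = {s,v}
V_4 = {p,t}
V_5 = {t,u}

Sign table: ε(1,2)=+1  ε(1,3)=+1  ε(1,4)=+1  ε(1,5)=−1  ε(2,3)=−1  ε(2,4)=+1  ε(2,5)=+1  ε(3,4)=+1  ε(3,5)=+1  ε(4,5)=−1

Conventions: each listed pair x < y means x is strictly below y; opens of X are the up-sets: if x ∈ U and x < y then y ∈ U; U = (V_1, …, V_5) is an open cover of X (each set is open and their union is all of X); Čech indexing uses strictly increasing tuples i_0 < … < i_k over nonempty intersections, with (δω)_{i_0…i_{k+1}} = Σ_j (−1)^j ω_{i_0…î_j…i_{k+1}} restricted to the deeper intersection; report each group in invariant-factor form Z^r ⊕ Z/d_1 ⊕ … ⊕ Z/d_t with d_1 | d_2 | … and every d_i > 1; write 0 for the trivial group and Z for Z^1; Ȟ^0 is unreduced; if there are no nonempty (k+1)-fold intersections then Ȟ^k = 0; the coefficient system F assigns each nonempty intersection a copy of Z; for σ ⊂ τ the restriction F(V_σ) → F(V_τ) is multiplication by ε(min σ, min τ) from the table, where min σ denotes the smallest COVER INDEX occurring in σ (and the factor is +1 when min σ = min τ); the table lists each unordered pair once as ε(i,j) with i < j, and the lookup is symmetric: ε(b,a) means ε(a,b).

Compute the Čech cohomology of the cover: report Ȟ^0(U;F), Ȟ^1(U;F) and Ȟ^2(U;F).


intersection data:
  V12={q} V13={s} V14={p} V15={u} V23={v} V45={t}
C dims 5,6; δ0: rk 5, SNF 1^4·2
Ȟ^0 = (5 − 5) − 0 = 0, so Ȟ^0 ≅ 0
Ȟ^1 = (6 − 0) − 5 = 1 plus torsion [2], so Ȟ^1 ≅ Z ⊕ Z/2
Ȟ^2 = (0 − 0) − 0 = 0, so Ȟ^2 ≅ 0

Ȟ^0 = 0,  Ȟ^1 = Z ⊕ Z/2,  Ȟ^2 = 0


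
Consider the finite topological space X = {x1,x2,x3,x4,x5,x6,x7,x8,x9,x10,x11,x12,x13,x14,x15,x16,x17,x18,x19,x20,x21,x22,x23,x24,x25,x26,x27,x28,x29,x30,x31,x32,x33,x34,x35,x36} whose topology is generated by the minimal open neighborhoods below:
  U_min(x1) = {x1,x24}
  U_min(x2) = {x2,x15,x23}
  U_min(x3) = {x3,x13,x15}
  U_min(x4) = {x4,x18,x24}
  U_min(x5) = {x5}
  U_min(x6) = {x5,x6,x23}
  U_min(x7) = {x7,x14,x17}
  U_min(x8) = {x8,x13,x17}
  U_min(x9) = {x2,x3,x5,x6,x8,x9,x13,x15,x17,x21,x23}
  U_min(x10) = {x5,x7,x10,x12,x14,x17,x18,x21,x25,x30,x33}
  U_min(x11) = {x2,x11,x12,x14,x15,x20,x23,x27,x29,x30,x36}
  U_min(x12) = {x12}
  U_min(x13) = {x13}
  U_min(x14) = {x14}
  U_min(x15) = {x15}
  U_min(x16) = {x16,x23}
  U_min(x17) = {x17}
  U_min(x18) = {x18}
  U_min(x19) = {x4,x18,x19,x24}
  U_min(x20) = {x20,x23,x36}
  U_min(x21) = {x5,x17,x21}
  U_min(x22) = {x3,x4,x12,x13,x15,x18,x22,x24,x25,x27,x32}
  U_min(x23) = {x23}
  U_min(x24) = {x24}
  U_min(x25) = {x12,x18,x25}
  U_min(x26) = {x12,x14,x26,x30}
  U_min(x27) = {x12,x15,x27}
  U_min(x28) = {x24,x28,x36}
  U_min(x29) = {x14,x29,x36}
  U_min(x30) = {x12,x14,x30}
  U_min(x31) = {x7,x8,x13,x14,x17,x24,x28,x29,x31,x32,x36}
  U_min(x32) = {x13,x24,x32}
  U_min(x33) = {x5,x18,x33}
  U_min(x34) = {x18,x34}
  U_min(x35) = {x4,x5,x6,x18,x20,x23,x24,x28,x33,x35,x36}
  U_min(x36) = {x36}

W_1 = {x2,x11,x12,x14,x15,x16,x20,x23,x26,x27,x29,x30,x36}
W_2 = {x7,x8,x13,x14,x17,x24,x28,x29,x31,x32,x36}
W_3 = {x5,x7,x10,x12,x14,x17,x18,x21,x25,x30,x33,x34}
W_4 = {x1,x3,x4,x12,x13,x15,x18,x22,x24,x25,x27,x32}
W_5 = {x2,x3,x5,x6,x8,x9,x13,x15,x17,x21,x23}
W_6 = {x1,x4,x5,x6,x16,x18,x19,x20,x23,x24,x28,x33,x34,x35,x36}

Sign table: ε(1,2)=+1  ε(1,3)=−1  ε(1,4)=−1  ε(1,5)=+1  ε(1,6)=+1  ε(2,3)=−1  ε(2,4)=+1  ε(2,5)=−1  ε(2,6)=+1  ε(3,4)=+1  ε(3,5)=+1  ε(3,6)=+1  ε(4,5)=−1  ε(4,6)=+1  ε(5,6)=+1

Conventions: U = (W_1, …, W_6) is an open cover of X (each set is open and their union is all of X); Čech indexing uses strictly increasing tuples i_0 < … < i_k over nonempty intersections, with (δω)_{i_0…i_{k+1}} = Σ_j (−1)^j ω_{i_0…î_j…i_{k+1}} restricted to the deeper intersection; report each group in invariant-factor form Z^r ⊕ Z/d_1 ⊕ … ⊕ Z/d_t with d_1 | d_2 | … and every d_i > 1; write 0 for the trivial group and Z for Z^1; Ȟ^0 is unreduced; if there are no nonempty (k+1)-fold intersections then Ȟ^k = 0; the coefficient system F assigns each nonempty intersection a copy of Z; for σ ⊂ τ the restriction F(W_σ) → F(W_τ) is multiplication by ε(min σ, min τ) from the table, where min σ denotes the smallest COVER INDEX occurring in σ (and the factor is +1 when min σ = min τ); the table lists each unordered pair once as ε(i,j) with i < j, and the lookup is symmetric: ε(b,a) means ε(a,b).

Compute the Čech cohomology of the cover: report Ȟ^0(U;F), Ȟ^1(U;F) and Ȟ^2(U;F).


intersection data:
  W12={x14,x29,x36} W13={x12,x14,x30} W14={x12,x15,x27} W15={x2,x15,x23} W16={x16,x20,x23,x36} W23={x7,x14,x17} W24={x13,x24,x32} W25={x8,x13,x17} W26={x24,x28,x36} W34={x12,x18,x25} W35={x5,x17,x21} W36={x5,x18,x33,x34} W45={x3,x13,x15} W46={x1,x4,x18,x24} W56={x5,x6,x23}
  W123={x14} W126={x36} W134={x12} W145={x15} W156={x23} W235={x17} W245={x13} W246={x24} W346={x18} W356={x5}
C dims 6,15,10; δ0: rk 6, SNF 1^5·2; δ1: rk 9, SNF 1^9
Ȟ^0 = (6 − 6) − 0 = 0, so Ȟ^0 ≅ 0
Ȟ^1 = (15 − 9) − 6 = 0 plus torsion [2], so Ȟ^1 ≅ Z/2
Ȟ^2 = (10 − 0) − 9 = 1, so Ȟ^2 ≅ Z

Ȟ^0(U;F) ≅ 0, Ȟ^1(U;F) ≅ Z/2 and Ȟ^2(U;F) ≅ Z


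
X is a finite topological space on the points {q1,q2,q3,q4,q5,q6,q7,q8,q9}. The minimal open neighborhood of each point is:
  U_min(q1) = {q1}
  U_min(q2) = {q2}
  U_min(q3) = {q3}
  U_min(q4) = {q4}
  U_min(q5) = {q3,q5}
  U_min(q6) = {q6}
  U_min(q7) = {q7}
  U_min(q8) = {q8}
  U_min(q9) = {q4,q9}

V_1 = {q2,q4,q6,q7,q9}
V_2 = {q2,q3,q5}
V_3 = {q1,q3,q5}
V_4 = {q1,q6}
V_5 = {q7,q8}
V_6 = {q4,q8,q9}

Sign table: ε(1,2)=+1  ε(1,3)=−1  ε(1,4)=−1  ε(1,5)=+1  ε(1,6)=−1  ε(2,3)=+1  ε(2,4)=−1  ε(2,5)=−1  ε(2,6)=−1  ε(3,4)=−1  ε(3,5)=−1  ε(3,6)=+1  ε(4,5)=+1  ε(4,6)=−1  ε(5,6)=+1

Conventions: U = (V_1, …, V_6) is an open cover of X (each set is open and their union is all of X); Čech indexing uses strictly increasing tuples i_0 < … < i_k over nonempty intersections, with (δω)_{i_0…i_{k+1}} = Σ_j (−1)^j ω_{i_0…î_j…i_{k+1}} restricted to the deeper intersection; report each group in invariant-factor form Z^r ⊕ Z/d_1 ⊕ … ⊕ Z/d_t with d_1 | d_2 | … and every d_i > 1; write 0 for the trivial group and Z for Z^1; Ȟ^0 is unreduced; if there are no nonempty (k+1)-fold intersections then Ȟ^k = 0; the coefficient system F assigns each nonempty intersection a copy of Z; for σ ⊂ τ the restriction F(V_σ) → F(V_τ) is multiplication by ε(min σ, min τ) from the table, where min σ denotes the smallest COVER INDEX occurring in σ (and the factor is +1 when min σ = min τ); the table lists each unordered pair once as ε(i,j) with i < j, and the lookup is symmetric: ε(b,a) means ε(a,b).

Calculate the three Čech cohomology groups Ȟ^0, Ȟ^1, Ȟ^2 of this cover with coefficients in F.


nerve of the cover:
  V12={q2} V14={q6} V15={q7} V16={q4,q9} V23={q3,q5} V34={q1} V56={q8}
C dims 6,7; δ0: rk 6, SNF 1^5·2
Ȟ^0 = (6 − 6) − 0 = 0, so Ȟ^0 ≅ 0
Ȟ^1 = (7 − 0) − 6 = 1 plus torsion [2], so Ȟ^1 ≅ Z ⊕ Z/2
Ȟ^2 = (0 − 0) − 0 = 0, so Ȟ^2 ≅ 0

Ȟ^0 = 0,  Ȟ^1 = Z ⊕ Z/2,  Ȟ^2 = 0


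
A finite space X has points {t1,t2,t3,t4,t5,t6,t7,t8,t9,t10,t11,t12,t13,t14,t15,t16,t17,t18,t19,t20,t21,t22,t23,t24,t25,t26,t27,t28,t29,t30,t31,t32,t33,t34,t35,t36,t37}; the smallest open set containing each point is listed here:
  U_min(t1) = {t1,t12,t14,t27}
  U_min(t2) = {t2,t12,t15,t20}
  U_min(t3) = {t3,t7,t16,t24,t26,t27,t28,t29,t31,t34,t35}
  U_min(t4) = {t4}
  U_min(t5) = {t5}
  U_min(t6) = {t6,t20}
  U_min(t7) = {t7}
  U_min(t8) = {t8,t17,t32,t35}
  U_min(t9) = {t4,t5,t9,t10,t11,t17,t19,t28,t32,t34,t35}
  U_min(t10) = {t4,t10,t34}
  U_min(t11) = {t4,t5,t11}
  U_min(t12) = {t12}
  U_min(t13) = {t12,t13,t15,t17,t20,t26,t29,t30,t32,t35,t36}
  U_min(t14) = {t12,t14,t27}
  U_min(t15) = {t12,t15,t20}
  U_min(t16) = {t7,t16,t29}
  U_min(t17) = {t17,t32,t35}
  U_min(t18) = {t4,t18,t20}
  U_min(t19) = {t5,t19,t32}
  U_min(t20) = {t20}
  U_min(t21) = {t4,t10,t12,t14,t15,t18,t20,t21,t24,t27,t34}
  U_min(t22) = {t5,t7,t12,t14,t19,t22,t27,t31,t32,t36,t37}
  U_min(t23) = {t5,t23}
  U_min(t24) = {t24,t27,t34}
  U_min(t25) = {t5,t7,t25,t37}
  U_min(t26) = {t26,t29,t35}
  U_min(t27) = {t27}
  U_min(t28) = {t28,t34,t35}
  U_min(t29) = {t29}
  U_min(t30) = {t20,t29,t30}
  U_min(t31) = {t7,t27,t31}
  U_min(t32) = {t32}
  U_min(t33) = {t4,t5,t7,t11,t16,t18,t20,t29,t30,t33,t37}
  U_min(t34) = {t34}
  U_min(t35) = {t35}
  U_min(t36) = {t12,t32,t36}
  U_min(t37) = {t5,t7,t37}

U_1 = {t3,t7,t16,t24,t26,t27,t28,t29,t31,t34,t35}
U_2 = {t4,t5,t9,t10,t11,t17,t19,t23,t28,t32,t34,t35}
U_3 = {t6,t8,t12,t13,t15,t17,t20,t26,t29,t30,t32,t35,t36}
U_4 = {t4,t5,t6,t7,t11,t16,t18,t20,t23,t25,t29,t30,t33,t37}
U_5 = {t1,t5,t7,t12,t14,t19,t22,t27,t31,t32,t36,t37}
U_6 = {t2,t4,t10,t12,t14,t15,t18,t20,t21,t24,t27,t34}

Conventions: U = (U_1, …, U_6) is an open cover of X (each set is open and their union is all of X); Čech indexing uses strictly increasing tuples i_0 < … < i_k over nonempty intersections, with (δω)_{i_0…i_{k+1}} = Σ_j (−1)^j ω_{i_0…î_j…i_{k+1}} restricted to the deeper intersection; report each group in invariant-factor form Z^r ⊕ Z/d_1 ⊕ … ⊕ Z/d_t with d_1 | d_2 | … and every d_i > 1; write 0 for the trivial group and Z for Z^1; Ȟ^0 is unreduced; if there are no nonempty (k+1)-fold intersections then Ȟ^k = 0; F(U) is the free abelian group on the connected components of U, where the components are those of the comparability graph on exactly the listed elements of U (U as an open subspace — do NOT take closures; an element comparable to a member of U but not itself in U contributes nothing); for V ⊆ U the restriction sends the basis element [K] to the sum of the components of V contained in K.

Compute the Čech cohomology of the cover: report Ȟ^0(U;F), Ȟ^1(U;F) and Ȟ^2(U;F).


Ȟ^0 ≅ Z,  Ȟ^1 ≅ 0,  Ȟ^2 ≅ Z/2

nonempty intersections:
  U12={t28,t34,t35} U13={t26,t29,t35} U14={t7,t16,t29} U15={t7,t27,t31} U16={t24,t27,t34} U23={t17,t32,t35} U24={t4,t5,t11,t23} U25={t5,t19,t32} U26={t4,t10,t34} U34={t6,t20,t29,t30} U35={t12,t32,t36} U36={t12,t15,t20} U45={t5,t7,t37} U46={t4,t18,t20} U56={t12,t14,t27}
  U123={t35} U126={t34} U134={t29} U145={t7} U156={t27} U235={t32} U245={t5} U246={t4} U346={t20} U356={t12}
components per intersection:
  U1: {t3,t7,t16,t24,t26,t27,t28,t29,t31,t34,t35}
  U2: {t4,t5,t9,t10,t11,t17,t19,t23,t28,t32,t34,t35}
  U3: {t6,t8,t12,t13,t15,t17,t20,t26,t29,t30,t32,t35,t36}
  U4: {t4,t5,t6,t7,t11,t16,t18,t20,t23,t25,t29,t30,t33,t37}
  U5: {t1,t5,t7,t12,t14,t19,t22,t27,t31,t32,t36,t37}
  U6: {t2,t4,t10,t12,t14,t15,t18,t20,t21,t24,t27,t34}
  U12: {t28,t34,t35}
  U13: {t26,t29,t35}
  U14: {t7,t16,t29}
  U15: {t7,t27,t31}
  U16: {t24,t27,t34}
  U23: {t17,t32,t35}
  U24: {t4,t5,t11,t23}
  U25: {t5,t19,t32}
  U26: {t4,t10,t34}
  U34: {t6,t20,t29,t30}
  U35: {t12,t32,t36}
  U36: {t12,t15,t20}
  U45: {t5,t7,t37}
  U46: {t4,t18,t20}
  U56: {t12,t14,t27}
  U123: {t35}
  U126: {t34}
  U134: {t29}
  U145: {t7}
  U156: {t27}
  U235: {t32}
  U245: {t5}
  U246: {t4}
  U346: {t20}
  U356: {t12}
C dims 6,15,10; δ0: rk 5, SNF 1^5; δ1: rk 10, SNF 1^9·2
Ȟ^0: (6−5)−0=1 ⇒ Z
Ȟ^1: (15−10)−5=0 ⇒ 0
Ȟ^2: (10−0)−10=0 plus torsion [2] ⇒ Z/2
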